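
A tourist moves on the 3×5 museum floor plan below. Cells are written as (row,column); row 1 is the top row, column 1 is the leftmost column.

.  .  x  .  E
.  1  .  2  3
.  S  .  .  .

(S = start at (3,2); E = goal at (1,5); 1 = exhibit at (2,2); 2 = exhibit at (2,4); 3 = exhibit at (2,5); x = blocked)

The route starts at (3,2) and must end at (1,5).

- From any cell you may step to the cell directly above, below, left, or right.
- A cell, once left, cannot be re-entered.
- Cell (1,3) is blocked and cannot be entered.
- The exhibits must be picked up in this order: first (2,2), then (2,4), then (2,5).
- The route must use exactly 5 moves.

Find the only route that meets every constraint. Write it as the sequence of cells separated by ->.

(3,2) -> (2,2) -> (2,3) -> (2,4) -> (2,5) -> (1,5)

The waypoints must appear in the order (2,2), (2,4), (2,5), with no cell reused.
Route from (3,2): up to (2,2), 3× right (reaching (2,5)), up to (1,5) — 5 moves in all.
Check: order respected (1 at step 1, 2 at step 3, 3 at step 4); 5 moves as required.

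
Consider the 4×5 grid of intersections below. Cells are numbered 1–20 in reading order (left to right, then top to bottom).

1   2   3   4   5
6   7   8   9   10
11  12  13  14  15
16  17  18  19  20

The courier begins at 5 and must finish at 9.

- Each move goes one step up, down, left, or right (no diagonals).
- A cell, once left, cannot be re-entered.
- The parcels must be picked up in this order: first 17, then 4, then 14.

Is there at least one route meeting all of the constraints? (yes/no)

no

Ignoring the required order, 221 revisit-free routes from 5 to 9 pass through all of 17, 4, and 14; the waypoint orders that occur are 4 → 17 → 14 (156); 14 → 17 → 4 (65) — never 17 → 4 → 14.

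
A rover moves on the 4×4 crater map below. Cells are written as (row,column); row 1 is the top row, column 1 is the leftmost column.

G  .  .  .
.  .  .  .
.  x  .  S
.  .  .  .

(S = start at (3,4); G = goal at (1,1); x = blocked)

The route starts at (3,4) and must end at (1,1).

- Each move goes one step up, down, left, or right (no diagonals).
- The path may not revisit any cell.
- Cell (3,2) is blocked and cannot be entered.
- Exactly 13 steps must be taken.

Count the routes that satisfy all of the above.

Need simple routes of exactly 13 moves from (3,4) to (1,1) (Manhattan distance 5, so 4 moves are spent on a detour and 4 undoing it).
Enumerating: (3,4) (2,4) (1,4) (1,3) (2,3) (3,3) (4,3) (4,2) (4,1) (3,1) (2,1) (2,2) (1,2) (1,1) | (3,4) (2,4) (1,4) (1,3) (1,2) (2,2) (2,3) (3,3) (4,3) (4,2) (4,1) (3,1) (2,1) (1,1) | (3,4) (4,4) (4,3) (4,2) (4,1) (3,1) (2,1) (2,2) (2,3) (2,4) (1,4) (1,3) (1,2) (1,1) | (3,4) (3,3) (4,3) (4,2) (4,1) (3,1) (2,1) (2,2) (2,3) (2,4) (1,4) (1,3) (1,2) (1,1).
That gives 4 routes.

4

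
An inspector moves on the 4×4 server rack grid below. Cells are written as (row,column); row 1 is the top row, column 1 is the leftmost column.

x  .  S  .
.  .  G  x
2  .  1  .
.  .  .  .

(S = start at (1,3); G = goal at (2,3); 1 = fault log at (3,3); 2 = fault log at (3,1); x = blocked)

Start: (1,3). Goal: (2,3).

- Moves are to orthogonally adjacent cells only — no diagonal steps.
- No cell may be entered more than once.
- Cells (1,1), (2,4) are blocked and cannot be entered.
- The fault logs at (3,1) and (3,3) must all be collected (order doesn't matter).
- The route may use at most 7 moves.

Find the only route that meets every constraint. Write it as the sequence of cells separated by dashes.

The budget equals the shortest possible length, so every move has to be on a shortest route through the required cells.
Route from (1,3): left to (1,2), down to (2,2), left to (2,1), down to (3,1), 2× right (reaching (3,3)), up to (2,3) — 7 moves in all.
Check: all required cells visited; 7 ≤ 7 moves.

(1,3) - (1,2) - (2,2) - (2,1) - (3,1) - (3,2) - (3,3) - (2,3)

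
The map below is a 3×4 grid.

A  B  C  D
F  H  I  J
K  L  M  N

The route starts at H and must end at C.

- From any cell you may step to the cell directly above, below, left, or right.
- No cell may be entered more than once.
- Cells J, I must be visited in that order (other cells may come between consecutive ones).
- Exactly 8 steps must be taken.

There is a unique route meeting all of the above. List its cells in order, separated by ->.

The waypoints must appear in the order J, I, with no cell reused.
Route from H: left to F, down to K, 3× right (reaching N), up to J, left to I, up to C — 8 moves in all.
Check: order respected (J at step 6, I at step 7); 8 moves as required.

H -> F -> K -> L -> M -> N -> J -> I -> C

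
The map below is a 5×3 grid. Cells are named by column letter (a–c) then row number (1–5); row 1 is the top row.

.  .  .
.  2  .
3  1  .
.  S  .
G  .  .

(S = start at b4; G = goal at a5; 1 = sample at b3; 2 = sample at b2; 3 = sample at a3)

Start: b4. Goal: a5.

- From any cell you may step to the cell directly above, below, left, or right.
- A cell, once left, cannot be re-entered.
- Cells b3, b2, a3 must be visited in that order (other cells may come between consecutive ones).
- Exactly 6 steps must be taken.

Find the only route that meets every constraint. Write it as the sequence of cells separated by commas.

The waypoints must appear in the order b3, b2, a3, with no cell reused.
Route from b4: up 2 to b2, left 1 to a2, down 3 to a5 — 6 moves in all.
Check: order respected (1 at step 1, 2 at step 2, 3 at step 4); 6 moves as required.

b4, b3, b2, a2, a3, a4, a5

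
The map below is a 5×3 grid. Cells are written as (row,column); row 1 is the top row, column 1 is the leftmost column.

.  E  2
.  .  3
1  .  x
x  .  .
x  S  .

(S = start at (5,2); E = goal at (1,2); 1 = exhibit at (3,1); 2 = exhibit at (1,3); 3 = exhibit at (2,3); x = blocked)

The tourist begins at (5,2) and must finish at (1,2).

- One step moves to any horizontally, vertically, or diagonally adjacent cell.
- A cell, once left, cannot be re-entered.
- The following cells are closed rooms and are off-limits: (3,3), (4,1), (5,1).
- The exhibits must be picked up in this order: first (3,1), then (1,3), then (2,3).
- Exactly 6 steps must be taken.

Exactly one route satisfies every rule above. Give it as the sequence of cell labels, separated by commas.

The waypoints must appear in the order (3,1), (1,3), (2,3), with no cell reused.
Route from (5,2): up to (4,2), up-left to (3,1), 2× up-right (reaching (1,3)), down to (2,3), up-left to (1,2) — 6 moves in all.
Check: order respected (1 at step 2, 2 at step 4, 3 at step 5); 6 moves as required.

(5,2), (4,2), (3,1), (2,2), (1,3), (2,3), (1,2)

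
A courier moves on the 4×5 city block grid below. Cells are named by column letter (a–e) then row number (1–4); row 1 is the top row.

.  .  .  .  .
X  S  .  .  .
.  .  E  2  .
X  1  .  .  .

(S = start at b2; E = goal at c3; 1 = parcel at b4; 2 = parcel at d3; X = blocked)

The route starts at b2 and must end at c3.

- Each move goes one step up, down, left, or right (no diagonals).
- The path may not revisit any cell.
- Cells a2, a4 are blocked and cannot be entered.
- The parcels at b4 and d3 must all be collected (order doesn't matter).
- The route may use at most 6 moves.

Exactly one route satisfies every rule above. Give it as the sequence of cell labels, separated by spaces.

b2 b3 b4 c4 d4 d3 c3

The budget equals the shortest possible length, so every move has to be on a shortest route through the required cells.
Route from b2: down 2 to b4, right 2 to d4, up 1 to d3, left 1 to c3 — 6 moves in all.
Check: all required cells visited; 6 ≤ 6 moves.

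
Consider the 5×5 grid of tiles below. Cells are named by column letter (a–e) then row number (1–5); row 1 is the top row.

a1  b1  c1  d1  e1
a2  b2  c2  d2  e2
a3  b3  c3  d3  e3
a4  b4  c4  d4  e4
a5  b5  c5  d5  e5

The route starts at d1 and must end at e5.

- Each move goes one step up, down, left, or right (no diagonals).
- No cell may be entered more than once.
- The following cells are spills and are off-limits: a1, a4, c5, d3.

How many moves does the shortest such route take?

5

The Manhattan distance from d1 to e5 is |1−5| + |4−5| = 5, so at least 5 moves are needed.
A route of 5 moves achieves this: d1 → d2 → e2 → e3 → e4 → e5.
Since 5 matches the lower bound, it is optimal.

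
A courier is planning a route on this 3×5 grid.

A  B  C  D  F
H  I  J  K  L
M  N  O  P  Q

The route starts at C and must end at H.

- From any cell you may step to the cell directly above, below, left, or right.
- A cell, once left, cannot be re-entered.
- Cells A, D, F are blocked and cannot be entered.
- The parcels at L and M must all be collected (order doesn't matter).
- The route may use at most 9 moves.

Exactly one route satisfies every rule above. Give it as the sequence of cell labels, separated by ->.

The 9-move cap with required stops at L, M leaves no slack for detours.
Route from C: down to J, 2× right (reaching L), down to Q, 4× left (reaching M), up to H — 9 moves in all.
Check: all required cells visited; 9 ≤ 9 moves.

C -> J -> K -> L -> Q -> P -> O -> N -> M -> H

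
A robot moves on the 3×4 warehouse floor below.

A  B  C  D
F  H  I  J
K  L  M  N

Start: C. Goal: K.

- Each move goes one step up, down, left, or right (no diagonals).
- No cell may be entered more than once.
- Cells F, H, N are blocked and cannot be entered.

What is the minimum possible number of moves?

4

The Manhattan distance from C to K is |1−3| + |3−1| = 4, so at least 4 moves are needed.
A route of 4 moves achieves this: C → I → M → L → K.
Since 4 matches the lower bound, it is optimal.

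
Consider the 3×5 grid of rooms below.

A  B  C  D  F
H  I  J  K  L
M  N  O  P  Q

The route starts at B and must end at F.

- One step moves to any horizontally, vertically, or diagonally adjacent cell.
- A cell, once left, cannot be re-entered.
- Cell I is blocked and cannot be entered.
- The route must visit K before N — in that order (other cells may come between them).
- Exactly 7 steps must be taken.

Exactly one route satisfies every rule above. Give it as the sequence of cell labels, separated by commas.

B, C, K, O, N, J, D, F

The waypoints must appear in the order K, N, with no cell reused.
Route from B: right 1 to C, down-right 1 to K, down-left 1 to O, left 1 to N, up-right 2 to D, right 1 to F — 7 moves in all.
Check: order respected (K at step 2, N at step 4); 7 moves as required.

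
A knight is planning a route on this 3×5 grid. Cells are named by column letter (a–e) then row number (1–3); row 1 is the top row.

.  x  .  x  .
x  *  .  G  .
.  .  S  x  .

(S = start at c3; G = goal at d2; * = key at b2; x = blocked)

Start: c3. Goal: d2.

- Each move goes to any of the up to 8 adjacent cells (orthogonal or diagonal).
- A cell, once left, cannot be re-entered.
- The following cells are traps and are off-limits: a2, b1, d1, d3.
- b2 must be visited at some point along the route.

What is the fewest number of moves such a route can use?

Any route passes through b2 somewhere between c3 and d2. Summing Chebyshev distances along the two legs (c3 → b2 → d2) gives a lower bound of 1 + 2 = 3 moves.
A route of 3 moves achieves this: c3 → b2 → c1 → d2.
Since 3 matches the lower bound, it is optimal.

3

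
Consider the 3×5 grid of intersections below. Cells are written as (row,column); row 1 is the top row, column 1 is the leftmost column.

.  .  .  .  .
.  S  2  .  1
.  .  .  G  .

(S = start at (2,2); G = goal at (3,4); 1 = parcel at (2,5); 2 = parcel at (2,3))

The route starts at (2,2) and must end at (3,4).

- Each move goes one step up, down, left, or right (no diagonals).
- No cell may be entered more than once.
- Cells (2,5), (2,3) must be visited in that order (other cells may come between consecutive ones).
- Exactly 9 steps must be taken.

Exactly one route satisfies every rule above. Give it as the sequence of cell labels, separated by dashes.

The waypoints must appear in the order (2,5), (2,3), with no cell reused.
Route from (2,2): up to (1,2), 3× right (reaching (1,5)), down to (2,5), 2× left (reaching (2,3)), down to (3,3), right to (3,4) — 9 moves in all.
Check: order respected (1 at step 5, 2 at step 7); 9 moves as required.

(2,2) - (1,2) - (1,3) - (1,4) - (1,5) - (2,5) - (2,4) - (2,3) - (3,3) - (3,4)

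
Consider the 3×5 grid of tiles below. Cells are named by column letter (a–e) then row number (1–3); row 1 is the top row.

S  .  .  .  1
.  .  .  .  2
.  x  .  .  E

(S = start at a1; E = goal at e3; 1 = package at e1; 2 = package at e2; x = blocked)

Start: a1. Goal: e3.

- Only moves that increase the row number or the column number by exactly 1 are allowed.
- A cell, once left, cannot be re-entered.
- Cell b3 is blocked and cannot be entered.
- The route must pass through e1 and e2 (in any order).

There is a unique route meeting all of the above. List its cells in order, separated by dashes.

Moves only go right or down, so the column and row indices never decrease.
Route from a1: 4× right (reaching e1), 2× down (reaching e3) — 6 moves in all.
Check: all required cells visited.

a1 - b1 - c1 - d1 - e1 - e2 - e3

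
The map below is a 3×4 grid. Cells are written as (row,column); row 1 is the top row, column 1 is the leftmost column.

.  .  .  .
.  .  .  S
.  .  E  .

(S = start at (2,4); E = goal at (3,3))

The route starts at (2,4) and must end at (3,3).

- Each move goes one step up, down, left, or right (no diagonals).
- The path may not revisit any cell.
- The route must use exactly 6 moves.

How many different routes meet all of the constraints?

5

Need simple routes of exactly 6 moves from (2,4) to (3,3) (Manhattan distance 2, so 2 moves are spent on a detour and 2 undoing it).
Enumerating: (2,4) (1,4) (1,3) (2,3) (2,2) (3,2) (3,3) | (2,4) (1,4) (1,3) (1,2) (2,2) (3,2) (3,3) | (2,4) (1,4) (1,3) (1,2) (2,2) (2,3) (3,3) | (2,4) (2,3) (1,3) (1,2) (2,2) (3,2) (3,3) | (2,4) (2,3) (2,2) (2,1) (3,1) (3,2) (3,3).
That gives 5 routes.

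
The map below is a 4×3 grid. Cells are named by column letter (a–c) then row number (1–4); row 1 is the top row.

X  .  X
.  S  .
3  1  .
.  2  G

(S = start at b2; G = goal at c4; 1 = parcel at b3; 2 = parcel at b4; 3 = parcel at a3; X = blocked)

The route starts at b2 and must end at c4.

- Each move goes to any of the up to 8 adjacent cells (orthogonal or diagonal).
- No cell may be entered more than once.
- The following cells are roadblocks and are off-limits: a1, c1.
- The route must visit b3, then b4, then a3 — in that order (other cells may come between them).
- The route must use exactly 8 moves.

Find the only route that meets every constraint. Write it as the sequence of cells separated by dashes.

b2 - b3 - b4 - a3 - a2 - b1 - c2 - c3 - c4

The waypoints must appear in the order b3, b4, a3, with no cell reused.
Route from b2: 2× down (reaching b4), up-left to a3, up to a2, up-right to b1, down-right to c2, 2× down (reaching c4) — 8 moves in all.
Check: order respected (1 at step 1, 2 at step 2, 3 at step 3); 8 moves as required.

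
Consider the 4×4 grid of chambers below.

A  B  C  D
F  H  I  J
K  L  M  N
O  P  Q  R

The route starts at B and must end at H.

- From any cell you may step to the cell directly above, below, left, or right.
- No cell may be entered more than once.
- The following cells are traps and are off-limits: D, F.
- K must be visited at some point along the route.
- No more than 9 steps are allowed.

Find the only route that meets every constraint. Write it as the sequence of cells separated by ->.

B -> C -> I -> M -> Q -> P -> O -> K -> L -> H

The budget equals the shortest possible length, so every move has to be on a shortest route through the required cells.
Route from B: right 1 to C, down 3 to Q, left 2 to O, up 1 to K, right 1 to L, up 1 to H — 9 moves in all.
Check: all required cells visited; 9 ≤ 9 moves.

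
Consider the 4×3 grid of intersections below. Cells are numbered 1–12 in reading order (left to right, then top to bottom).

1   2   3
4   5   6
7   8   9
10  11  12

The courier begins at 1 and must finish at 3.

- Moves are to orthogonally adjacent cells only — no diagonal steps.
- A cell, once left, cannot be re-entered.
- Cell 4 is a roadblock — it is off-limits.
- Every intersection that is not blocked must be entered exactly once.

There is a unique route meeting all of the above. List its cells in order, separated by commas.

1, 2, 5, 8, 7, 10, 11, 12, 9, 6, 3

Need to visit all 11 open cells exactly once, starting at 1 and ending at 3.
Cell 7 has only two open neighbours (10 and 8), so the path must pass straight through it: one of those is the cell it's entered from and the other is where it exits.
Route from 1: right to 2, 2× down (reaching 8), left to 7, down to 10, 2× right (reaching 12), 3× up (reaching 3) — 10 moves in all.
Check: all 11 open cells covered.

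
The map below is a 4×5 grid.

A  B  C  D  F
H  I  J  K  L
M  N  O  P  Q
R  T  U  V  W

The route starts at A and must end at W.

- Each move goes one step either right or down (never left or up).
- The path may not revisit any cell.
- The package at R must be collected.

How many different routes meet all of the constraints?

1

A right/down-only route from A to W makes exactly 3 down-moves and 4 right-moves in some order.
With no other constraints that would be C(7,3) = 35 routes.
Split at R and multiply the segment counts: A→R: 1; R→W: 1; product = 1.
That gives 1 route.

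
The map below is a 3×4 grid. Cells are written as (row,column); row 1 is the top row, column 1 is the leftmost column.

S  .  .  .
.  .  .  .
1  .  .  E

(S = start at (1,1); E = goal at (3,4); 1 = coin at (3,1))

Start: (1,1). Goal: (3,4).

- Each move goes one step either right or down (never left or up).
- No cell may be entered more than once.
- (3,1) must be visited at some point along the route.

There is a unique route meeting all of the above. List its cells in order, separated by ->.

(1,1) -> (2,1) -> (3,1) -> (3,2) -> (3,3) -> (3,4)

Moves only go right or down, so the column and row indices never decrease.
Route from (1,1): 2× down (reaching (3,1)), 3× right (reaching (3,4)) — 5 moves in all.
Check: all required cells visited.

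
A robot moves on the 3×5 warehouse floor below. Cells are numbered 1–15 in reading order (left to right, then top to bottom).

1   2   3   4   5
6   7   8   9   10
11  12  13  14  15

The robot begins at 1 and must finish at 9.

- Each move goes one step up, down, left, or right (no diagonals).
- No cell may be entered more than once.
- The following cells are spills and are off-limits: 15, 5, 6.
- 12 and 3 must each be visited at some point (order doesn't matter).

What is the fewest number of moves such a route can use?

8

Any route passes through 12 and 3 in some order between 1 and 9. Summing Manhattan distances along each leg and taking the cheapest ordering (1 → 3 → 12 → 9) gives a lower bound of 2 + 3 + 3 = 8 moves.
A route of 8 moves achieves this: 1 → 2 → 7 → 12 → 13 → 8 → 3 → 4 → 9.
Since 8 matches the lower bound, it is optimal.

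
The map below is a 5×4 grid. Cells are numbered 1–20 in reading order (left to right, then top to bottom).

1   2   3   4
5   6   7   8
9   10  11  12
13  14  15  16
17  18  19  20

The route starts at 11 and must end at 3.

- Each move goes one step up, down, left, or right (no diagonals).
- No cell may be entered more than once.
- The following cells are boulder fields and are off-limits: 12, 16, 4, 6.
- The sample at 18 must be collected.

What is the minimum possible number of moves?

Any route passes through 18 somewhere between 11 and 3. Summing Manhattan distances along the two legs (11 → 18 → 3) gives a lower bound of 3 + 5 = 8 moves.
The shortest route satisfying every rule uses 10 moves: 11 → 15 → 19 → 18 → 14 → 10 → 9 → 5 → 1 → 2 → 3.
The no-revisit rule (legs can't share cells) pushes the minimum above the 8-move bound; an exhaustive check rules out every length from 8 to 9, leaving 10 as the minimum.

10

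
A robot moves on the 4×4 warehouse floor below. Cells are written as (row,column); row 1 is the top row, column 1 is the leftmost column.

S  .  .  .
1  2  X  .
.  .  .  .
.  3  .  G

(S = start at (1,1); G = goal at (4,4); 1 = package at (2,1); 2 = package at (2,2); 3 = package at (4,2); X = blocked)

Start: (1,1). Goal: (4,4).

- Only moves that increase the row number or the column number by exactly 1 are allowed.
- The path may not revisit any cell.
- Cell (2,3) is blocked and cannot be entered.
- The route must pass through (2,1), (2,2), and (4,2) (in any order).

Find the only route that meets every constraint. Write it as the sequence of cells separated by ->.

(1,1) -> (2,1) -> (2,2) -> (3,2) -> (4,2) -> (4,3) -> (4,4)

Moves only go right or down, so the column and row indices never decrease.
Route from (1,1): down 1 to (2,1), right 1 to (2,2), down 2 to (4,2), right 2 to (4,4) — 6 moves in all.
Check: all required cells visited.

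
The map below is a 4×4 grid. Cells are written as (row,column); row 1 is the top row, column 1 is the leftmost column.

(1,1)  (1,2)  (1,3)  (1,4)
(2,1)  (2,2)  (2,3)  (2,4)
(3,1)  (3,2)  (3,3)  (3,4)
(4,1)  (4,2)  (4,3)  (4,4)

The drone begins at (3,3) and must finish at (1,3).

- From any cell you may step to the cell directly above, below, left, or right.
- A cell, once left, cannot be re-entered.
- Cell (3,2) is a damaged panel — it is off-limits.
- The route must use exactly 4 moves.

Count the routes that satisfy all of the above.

Need simple routes of exactly 4 moves from (3,3) to (1,3) (Manhattan distance 2, so 1 moves are spent on a detour and 1 undoing it).
Enumerating: (3,3) (2,3) (2,2) (1,2) (1,3) | (3,3) (2,3) (2,4) (1,4) (1,3) | (3,3) (3,4) (2,4) (1,4) (1,3) | (3,3) (3,4) (2,4) (2,3) (1,3).
That gives 4 routes.

4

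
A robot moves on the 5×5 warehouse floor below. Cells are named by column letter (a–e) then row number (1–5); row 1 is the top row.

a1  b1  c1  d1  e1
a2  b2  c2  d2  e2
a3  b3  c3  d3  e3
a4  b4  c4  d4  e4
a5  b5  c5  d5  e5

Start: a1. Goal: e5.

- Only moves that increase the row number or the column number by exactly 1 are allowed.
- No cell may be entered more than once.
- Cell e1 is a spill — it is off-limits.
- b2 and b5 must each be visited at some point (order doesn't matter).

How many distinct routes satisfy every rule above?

A right/down-only route from a1 to e5 makes exactly 4 down-moves and 4 right-moves in some order.
With no other constraints that would be C(8,4) = 70 routes.
A monotone route can only reach the required cells in the order b2, b5, so split there and multiply the segment counts (each segment already excludes blocked cells): a1→b2: 2; b2→b5: 1; b5→e5: 1; product = 2.
That gives 2 routes.

2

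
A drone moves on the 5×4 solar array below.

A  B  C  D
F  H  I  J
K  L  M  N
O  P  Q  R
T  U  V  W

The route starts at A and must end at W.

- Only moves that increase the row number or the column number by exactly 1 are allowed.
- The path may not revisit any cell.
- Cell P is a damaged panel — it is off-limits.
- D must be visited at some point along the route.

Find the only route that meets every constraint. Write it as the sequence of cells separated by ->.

Moves only go right or down, so the column and row indices never decrease.
Route from A: right 3 to D, down 4 to W — 7 moves in all.
Check: all required cells visited.

A -> B -> C -> D -> J -> N -> R -> W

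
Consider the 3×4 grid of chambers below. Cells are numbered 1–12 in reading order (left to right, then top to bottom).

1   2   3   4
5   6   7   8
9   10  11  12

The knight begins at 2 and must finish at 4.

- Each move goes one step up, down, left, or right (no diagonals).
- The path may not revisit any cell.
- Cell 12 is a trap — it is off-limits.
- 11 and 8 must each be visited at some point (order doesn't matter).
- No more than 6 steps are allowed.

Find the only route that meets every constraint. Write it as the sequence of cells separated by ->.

The budget equals the shortest possible length, so every move has to be on a shortest route through the required cells.
Route from 2: down 2 to 10, right 1 to 11, up 1 to 7, right 1 to 8, up 1 to 4 — 6 moves in all.
Check: all required cells visited; 6 ≤ 6 moves.

2 -> 6 -> 10 -> 11 -> 7 -> 8 -> 4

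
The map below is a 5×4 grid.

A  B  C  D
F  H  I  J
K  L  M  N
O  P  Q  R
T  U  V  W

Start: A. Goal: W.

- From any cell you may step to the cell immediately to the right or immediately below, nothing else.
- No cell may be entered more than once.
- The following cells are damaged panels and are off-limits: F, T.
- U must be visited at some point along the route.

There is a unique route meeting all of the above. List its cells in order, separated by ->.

Moves only go right or down, so the column and row indices never decrease.
Route from A: right to B, 4× down (reaching U), 2× right (reaching W) — 7 moves in all.
Check: all required cells visited.

A -> B -> H -> L -> P -> U -> V -> W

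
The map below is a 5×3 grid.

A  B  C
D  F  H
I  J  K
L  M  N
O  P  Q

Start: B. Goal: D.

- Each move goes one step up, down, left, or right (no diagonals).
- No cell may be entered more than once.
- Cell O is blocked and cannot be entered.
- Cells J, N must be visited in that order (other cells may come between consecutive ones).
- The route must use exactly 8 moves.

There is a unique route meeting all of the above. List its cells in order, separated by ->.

B -> F -> J -> K -> N -> M -> L -> I -> D

The waypoints must appear in the order J, N, with no cell reused.
Route from B: down 2 to J, right 1 to K, down 1 to N, left 2 to L, up 2 to D — 8 moves in all.
Check: order respected (J at step 2, N at step 4); 8 moves as required.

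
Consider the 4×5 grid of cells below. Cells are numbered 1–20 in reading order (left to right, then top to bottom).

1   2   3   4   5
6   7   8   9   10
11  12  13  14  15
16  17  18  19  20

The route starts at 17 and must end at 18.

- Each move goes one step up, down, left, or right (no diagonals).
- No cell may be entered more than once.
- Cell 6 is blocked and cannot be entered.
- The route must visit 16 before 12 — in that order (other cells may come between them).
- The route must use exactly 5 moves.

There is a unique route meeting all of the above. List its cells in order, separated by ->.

The waypoints must appear in the order 16, 12, with no cell reused.
Route from 17: left to 16, up to 11, 2× right (reaching 13), down to 18 — 5 moves in all.
Check: order respected (16 at step 1, 12 at step 3); 5 moves as required.

17 -> 16 -> 11 -> 12 -> 13 -> 18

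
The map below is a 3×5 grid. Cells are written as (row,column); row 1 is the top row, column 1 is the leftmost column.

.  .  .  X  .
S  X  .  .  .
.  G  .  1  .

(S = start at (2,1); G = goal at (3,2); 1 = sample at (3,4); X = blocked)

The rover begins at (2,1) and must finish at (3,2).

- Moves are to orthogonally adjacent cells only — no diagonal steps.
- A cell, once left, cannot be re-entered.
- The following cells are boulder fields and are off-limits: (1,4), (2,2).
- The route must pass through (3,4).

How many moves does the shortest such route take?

Any route passes through (3,4) somewhere between (2,1) and (3,2). Summing Manhattan distances along the two legs ((2,1) → (3,4) → (3,2)) gives a lower bound of 4 + 2 = 6 moves.
The shortest route satisfying every rule uses 8 moves: (2,1) → (1,1) → (1,2) → (1,3) → (2,3) → (2,4) → (3,4) → (3,3) → (3,2).
The no-revisit rule (legs can't share cells) pushes the minimum above the 6-move bound; an exhaustive check rules out every length from 6 to 7, leaving 8 as the minimum.

8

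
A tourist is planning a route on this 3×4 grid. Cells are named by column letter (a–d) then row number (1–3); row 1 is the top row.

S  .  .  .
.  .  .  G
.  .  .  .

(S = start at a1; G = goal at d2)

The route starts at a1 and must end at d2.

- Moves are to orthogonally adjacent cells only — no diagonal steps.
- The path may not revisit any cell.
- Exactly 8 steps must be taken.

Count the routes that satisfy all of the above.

Need simple routes of exactly 8 moves from a1 to d2 (Manhattan distance 4, so 2 moves are spent on a detour and 2 undoing it).
Branch systematically from the start, pruning whenever the remaining move budget drops below the Manhattan distance to d2 or differs from it in parity. Grouping the completions by first move — via a2: 7; via b1: 4 — and summing: 7 + 4 = 11.
That gives 11 routes.

11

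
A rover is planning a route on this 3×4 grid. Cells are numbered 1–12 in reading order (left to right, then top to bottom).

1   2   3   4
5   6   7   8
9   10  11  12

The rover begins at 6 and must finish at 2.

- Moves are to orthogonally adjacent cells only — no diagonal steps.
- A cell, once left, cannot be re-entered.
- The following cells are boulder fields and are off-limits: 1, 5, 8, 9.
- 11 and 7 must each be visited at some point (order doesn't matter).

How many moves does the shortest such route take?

Any route passes through 11 and 7 in some order between 6 and 2. Summing Manhattan distances along each leg and taking the cheapest ordering (6 → 7 → 11 → 2) gives a lower bound of 1 + 1 + 3 = 5 moves.
A route of 5 moves achieves this: 6 → 10 → 11 → 7 → 3 → 2.
Since 5 matches the lower bound, it is optimal.

5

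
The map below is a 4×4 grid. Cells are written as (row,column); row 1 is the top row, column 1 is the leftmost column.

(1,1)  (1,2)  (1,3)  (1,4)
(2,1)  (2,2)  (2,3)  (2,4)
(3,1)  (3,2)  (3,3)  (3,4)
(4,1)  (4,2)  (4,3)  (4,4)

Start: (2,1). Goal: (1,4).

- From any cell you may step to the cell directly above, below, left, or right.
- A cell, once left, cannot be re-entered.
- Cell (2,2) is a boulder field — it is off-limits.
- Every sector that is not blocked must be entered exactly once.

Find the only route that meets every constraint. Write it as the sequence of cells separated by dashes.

Need to visit all 15 open cells exactly once, starting at (2,1) and ending at (1,4).
Cell (4,1) has only two open neighbours ((3,1) and (4,2)), so the path must pass straight through it: one of those is the cell it's entered from and the other is where it exits.
Route from (2,1): up 1 to (1,1), right 2 to (1,3), down 2 to (3,3), left 2 to (3,1), down 1 to (4,1), right 3 to (4,4), up 3 to (1,4) — 14 moves in all.
Check: all 15 open cells covered.

(2,1) - (1,1) - (1,2) - (1,3) - (2,3) - (3,3) - (3,2) - (3,1) - (4,1) - (4,2) - (4,3) - (4,4) - (3,4) - (2,4) - (1,4)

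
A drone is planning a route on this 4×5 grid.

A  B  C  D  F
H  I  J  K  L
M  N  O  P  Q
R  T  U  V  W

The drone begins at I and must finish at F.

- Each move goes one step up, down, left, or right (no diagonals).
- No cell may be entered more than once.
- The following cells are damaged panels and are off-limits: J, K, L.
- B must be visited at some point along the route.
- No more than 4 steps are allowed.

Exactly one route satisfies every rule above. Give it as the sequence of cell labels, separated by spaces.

Any route must reach B and still end at F within 4 moves, so the order of the required stops is forced.
Route from I: up to B, 3× right (reaching F) — 4 moves in all.
Check: all required cells visited; 4 ≤ 4 moves.

I B C D F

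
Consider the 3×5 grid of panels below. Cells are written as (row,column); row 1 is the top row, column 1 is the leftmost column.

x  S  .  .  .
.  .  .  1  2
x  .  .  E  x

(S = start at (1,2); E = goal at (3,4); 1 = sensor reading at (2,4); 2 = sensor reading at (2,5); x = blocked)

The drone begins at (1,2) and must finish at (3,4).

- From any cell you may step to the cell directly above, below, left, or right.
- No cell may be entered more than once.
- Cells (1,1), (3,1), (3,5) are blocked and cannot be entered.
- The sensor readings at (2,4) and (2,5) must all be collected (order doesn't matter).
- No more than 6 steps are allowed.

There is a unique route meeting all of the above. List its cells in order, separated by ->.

The budget equals the shortest possible length, so every move has to be on a shortest route through the required cells.
Route from (1,2): 3× right (reaching (1,5)), down to (2,5), left to (2,4), down to (3,4) — 6 moves in all.
Check: all required cells visited; 6 ≤ 6 moves.

(1,2) -> (1,3) -> (1,4) -> (1,5) -> (2,5) -> (2,4) -> (3,4)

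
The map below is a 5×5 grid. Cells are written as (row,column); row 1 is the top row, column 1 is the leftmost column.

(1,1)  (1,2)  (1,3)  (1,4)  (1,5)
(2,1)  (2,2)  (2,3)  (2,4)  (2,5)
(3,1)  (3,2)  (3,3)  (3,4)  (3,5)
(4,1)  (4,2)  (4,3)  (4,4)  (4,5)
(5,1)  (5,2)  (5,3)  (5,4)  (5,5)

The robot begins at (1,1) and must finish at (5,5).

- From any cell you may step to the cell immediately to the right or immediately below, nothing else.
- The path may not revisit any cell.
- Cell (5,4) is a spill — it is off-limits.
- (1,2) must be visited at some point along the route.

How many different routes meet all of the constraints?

20

A right/down-only route from (1,1) to (5,5) makes exactly 4 down-moves and 4 right-moves in some order.
With no other constraints that would be C(8,4) = 70 routes.
Split at (1,2) and multiply the segment counts (each segment already excludes blocked cells): (1,1)→(1,2): 1; (1,2)→(5,5): 20; product = 20.
That gives 20 routes.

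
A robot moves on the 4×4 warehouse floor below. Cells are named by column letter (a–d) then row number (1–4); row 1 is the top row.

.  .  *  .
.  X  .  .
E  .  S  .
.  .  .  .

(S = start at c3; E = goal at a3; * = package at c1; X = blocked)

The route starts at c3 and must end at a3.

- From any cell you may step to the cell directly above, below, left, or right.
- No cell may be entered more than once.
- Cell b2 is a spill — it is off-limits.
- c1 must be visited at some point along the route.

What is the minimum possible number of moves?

6

Any route passes through c1 somewhere between c3 and a3. Summing Manhattan distances along the two legs (c3 → c1 → a3) gives a lower bound of 2 + 4 = 6 moves.
A route of 6 moves achieves this: c3 → c2 → c1 → b1 → a1 → a2 → a3.
Since 6 matches the lower bound, it is optimal.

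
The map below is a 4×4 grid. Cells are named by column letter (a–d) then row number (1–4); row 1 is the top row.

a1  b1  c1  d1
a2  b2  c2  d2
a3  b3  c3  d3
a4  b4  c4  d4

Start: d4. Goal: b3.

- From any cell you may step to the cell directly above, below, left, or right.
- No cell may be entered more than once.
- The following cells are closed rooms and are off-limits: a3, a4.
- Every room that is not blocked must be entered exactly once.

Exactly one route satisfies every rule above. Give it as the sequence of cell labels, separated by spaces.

Need to visit all 14 open cells exactly once, starting at d4 and ending at b3.
Route from d4: up 3 to d1, left 3 to a1, down 1 to a2, right 2 to c2, down 2 to c4, left 1 to b4, up 1 to b3 — 13 moves in all.
Check: all 14 open cells covered.

d4 d3 d2 d1 c1 b1 a1 a2 b2 c2 c3 c4 b4 b3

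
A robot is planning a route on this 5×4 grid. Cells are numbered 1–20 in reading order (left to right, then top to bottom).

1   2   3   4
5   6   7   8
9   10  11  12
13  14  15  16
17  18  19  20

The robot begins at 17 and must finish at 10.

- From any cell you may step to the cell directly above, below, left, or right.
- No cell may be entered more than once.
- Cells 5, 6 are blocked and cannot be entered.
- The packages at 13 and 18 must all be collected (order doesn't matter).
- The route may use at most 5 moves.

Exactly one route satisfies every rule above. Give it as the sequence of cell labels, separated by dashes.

The budget equals the shortest possible length, so every move has to be on a shortest route through the required cells.
Route from 17: right to 18, up to 14, left to 13, up to 9, right to 10 — 5 moves in all.
Check: all required cells visited; 5 ≤ 5 moves.

17 - 18 - 14 - 13 - 9 - 10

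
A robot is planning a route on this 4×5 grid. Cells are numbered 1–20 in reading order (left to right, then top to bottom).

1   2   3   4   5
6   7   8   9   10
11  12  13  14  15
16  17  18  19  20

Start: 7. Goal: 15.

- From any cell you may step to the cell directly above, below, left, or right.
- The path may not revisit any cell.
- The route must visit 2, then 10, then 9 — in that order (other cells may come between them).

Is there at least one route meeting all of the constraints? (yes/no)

One route that works: 7 → 2 → 3 → 4 → 5 → 10 → 9 → 14 → 15.

yes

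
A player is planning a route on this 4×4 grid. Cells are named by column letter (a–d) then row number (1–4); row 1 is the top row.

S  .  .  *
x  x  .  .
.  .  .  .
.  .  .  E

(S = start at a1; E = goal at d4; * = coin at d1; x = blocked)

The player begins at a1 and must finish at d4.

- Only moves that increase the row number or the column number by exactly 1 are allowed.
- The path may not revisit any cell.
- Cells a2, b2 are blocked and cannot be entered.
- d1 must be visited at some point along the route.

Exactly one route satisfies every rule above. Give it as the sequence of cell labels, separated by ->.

a1 -> b1 -> c1 -> d1 -> d2 -> d3 -> d4

Moves only go right or down, so the column and row indices never decrease.
Route from a1: right 3 to d1, down 3 to d4 — 6 moves in all.
Check: all required cells visited.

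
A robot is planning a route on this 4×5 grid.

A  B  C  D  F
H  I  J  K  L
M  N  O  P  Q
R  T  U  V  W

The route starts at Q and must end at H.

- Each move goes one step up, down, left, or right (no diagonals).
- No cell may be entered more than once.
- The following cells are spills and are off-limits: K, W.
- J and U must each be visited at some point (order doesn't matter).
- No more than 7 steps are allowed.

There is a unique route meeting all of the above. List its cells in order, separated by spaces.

The budget equals the shortest possible length, so every move has to be on a shortest route through the required cells.
Route from Q: left to P, down to V, left to U, 2× up (reaching J), 2× left (reaching H) — 7 moves in all.
Check: all required cells visited; 7 ≤ 7 moves.

Q P V U O J I H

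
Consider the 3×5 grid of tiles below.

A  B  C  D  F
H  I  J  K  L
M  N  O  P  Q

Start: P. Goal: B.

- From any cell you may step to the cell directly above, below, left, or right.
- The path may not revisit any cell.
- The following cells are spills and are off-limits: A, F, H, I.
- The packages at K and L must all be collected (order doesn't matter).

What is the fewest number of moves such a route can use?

6

Any route passes through K and L in some order between P and B. Summing Manhattan distances along each leg and taking the cheapest ordering (P → L → K → B) gives a lower bound of 2 + 1 + 3 = 6 moves.
A route of 6 moves achieves this: P → Q → L → K → D → C → B.
Since 6 matches the lower bound, it is optimal.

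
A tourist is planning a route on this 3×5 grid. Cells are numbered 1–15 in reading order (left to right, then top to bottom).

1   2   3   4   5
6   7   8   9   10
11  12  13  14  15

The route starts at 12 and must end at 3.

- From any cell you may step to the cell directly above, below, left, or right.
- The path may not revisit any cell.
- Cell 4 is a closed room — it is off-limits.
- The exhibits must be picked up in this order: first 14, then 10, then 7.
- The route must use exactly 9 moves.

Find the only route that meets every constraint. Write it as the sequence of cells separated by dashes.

The waypoints must appear in the order 14, 10, 7, with no cell reused.
Route from 12: right 3 to 15, up 1 to 10, left 3 to 7, up 1 to 2, right 1 to 3 — 9 moves in all.
Check: order respected (14 at step 2, 10 at step 4, 7 at step 7); 9 moves as required.

12 - 13 - 14 - 15 - 10 - 9 - 8 - 7 - 2 - 3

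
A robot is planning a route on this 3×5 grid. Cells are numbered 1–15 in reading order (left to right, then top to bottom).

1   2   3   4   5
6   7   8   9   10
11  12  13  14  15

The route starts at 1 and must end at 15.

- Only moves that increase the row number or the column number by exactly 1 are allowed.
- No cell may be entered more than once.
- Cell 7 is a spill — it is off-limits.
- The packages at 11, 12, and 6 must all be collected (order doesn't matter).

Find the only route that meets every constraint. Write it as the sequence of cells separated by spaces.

Moves only go right or down, so the column and row indices never decrease.
Route from 1: 2× down (reaching 11), 4× right (reaching 15) — 6 moves in all.
Check: all required cells visited.

1 6 11 12 13 14 15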